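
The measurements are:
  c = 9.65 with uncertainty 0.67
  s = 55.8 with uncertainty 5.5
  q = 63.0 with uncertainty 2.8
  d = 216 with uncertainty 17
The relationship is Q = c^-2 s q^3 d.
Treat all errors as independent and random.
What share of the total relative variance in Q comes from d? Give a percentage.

(δQ/Q)² = (-2·δc/c)² + (1·δs/s)² + (3·δq/q)² + (1·δd/d)²
  c term: (-2×0.0694)² = 0.0193
  s term: (1×0.0986)² = 0.00972
  q term: (3×0.0444)² = 0.0178
  d term: (1×0.0787)² = 0.00619
Total = 0.0530. Share from d = 0.00619/0.0530 = 0.117.

11.7%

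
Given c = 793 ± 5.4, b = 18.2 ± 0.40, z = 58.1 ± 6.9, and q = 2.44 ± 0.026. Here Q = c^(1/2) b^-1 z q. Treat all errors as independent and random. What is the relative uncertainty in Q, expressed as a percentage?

12.1%

Each factor contributes (exponent × relative error)² to (δQ/Q)²:
  (½·δc/c)² = (0.5×0.00681)² = 1.16e-05;  (-1·δb/b)² = (-1×0.0220)² = 0.000483;  (1·δz/z)² = (1×0.119)² = 0.0141;  (1·δq/q)² = (1×0.0107)² = 0.000114
δQ/Q = √(0.0147) = 0.121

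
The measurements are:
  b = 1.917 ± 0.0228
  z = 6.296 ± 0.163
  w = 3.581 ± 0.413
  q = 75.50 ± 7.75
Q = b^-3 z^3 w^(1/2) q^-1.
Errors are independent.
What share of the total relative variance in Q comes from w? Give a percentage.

(δQ/Q)² = (-3·δb/b)² + (3·δz/z)² + (½·δw/w)² + (-1·δq/q)²
  b term: (-3×0.0119)² = 0.00127
  z term: (3×0.0259)² = 0.00603
  w term: (0.5×0.115)² = 0.00333
  q term: (-1×0.103)² = 0.0105
Total = 0.0212. Share from w = 0.00333/0.0212 = 0.157.

15.7%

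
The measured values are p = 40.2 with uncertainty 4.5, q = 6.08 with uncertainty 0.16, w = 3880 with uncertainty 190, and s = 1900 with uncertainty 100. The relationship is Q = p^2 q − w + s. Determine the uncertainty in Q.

2230

Let h = p^2·q = 9830. δh/h = √((2·δp/p)² + (1·δq/q)²) = √(0.0501 + 0.000693) = 0.225, so δh = 2210.
Q = h − w + s: δQ = √(δh² + δw² + δs²) = √(4.91e+06 + 36100 + 10000) = 2230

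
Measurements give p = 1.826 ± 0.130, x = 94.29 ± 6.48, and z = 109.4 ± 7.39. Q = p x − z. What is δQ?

18.6

Let w = p·x = 172.2. δw/w = √((1·δp/p)² + (1·δx/x)²) = √(0.00507 + 0.00472) = 0.0990, so δw = 17.0.
Q = w − z: δQ = √(δw² + δz²) = √(290 + 54.6) = 18.6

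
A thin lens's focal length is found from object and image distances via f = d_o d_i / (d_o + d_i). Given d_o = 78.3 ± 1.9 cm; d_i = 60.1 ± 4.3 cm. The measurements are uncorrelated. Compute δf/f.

∂f/∂d_o = (d_i/(d_o+d_i))² = 0.189;  ∂f/∂d_i = (d_o/(d_o+d_i))² = 0.320
δf = √((∂f/∂d_o · δd_o)² + (∂f/∂d_i · δd_i)²) = √(0.128 + 1.89) = 1.42 cm
f = 34.0 cm, so δf/f = 1.42/34.0 = 0.0418.

0.0418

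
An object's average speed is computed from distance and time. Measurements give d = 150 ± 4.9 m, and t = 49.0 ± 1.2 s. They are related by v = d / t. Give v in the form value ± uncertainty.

Since v is a product/quotient, work with relative uncertainties:
  (1·δd/d)² = (1×0.0327)² = 0.00107;  (-1·δt/t)² = (-1×0.0245)² = 0.000600
δv/v = √(0.00167) = 0.0408
v = 3.06 m/s, so δv = 0.0408 × 3.06 = 0.125 m/s.

3.06 ± 0.125 m/s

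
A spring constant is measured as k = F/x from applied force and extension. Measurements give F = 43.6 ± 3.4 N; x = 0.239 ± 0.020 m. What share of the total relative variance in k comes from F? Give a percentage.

(δk/k)² = (1·δF/F)² + (-1·δx/x)²
  F term: (1×0.0780)² = 0.00608
  x term: (-1×0.0837)² = 0.00700
Total = 0.0131. Share from F = 0.00608/0.0131 = 0.465.

46.5%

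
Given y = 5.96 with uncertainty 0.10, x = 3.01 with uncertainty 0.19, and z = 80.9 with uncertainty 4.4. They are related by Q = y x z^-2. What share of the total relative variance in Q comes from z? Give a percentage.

(δQ/Q)² = (1·δy/y)² + (1·δx/x)² + (-2·δz/z)²
  y term: (1×0.0168)² = 0.000282
  x term: (1×0.0631)² = 0.00398
  z term: (-2×0.0544)² = 0.0118
Total = 0.0161. Share from z = 0.0118/0.0161 = 0.735.

73.5%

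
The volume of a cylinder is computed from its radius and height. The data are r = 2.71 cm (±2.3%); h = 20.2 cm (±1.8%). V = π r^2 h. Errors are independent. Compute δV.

Each factor contributes (exponent × relative error)² to (δV/V)²:
  (2·δr/r)² = (2×0.0230)² = 0.00212;  (1·δh/h)² = (1×0.0180)² = 0.000324
δV/V = √(0.00244) = 0.0494
V = 466 cm^3, so δV = 0.0494 × 466 = 23.0 cm^3.

23.0 cm^3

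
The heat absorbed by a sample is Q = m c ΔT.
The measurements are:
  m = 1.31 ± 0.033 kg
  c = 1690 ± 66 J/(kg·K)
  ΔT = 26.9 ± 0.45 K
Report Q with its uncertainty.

Q is a product of powers, so relative uncertainties combine in quadrature:
  (1·δm/m)² = (1×0.0252)² = 0.000635;  (1·δc/c)² = (1×0.0391)² = 0.00153;  (1·δΔT/ΔT)² = (1×0.0167)² = 0.000280
δQ/Q = √(0.00244) = 0.0494
Q = 59600 J, so δQ = 0.0494 × 59600 = 2940 J.

59600 ± 2940 J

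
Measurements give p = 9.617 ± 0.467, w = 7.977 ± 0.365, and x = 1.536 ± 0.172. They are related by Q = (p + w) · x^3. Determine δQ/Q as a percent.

33.8%

Let u = p + w = 17.59. δu = √(δp² + δw²) = √(0.218 + 0.133) = 0.593, so δu/u = 0.0337.
Q is then a monomial in u, x:
δQ/Q = √((δu/u)² + (3·δx/x)²) = √(0.00113 + 0.113) = 0.338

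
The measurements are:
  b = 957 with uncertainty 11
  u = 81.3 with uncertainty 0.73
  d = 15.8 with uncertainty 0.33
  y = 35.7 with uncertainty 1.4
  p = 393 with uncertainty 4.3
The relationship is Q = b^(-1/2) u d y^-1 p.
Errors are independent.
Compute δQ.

21.5

Since Q is a product/quotient, work with relative uncertainties:
  (−½·δb/b)² = (-0.5×0.0115)² = 3.3e-05;  (1·δu/u)² = (1×0.00898)² = 8.06e-05;  (1·δd/d)² = (1×0.0209)² = 0.000436;  (-1·δy/y)² = (-1×0.0392)² = 0.00154;  (1·δp/p)² = (1×0.0109)² = 0.000120
δQ/Q = √(0.00221) = 0.0470
Q = 457, so δQ = 0.0470 × 457 = 21.5.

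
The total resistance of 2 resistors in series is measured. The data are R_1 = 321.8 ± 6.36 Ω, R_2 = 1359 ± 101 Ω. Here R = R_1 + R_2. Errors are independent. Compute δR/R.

0.0602

Absolute uncertainties add in quadrature for a linear combination:
  (δR_1)² = 40.4;  (δR_2)² = 10200
δR = √(10200) = 101 Ω
R = 1681 Ω, so δR/R = 101/1681 = 0.0602.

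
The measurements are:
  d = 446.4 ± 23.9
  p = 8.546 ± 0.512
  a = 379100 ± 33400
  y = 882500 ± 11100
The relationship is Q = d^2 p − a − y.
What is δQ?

2.12e+05

Let w = d^2·p = 1.703e+06. δw/w = √((2·δd/d)² + (1·δp/p)²) = √(0.0115 + 0.00359) = 0.123, so δw = 2.09e+05.
Q = w − a − y: δQ = √(δw² + δa² + δy²) = √(4.37e+10 + 1.12e+09 + 1.23e+08) = 2.12e+05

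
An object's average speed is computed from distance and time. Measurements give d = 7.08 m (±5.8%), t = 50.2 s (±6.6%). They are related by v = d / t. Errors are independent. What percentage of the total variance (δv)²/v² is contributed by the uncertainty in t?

(δv/v)² = (1·δd/d)² + (-1·δt/t)²
  d term: (1×0.0580)² = 0.00336
  t term: (-1×0.0660)² = 0.00436
Total = 0.00772. Share from t = 0.00436/0.00772 = 0.564.

56.4%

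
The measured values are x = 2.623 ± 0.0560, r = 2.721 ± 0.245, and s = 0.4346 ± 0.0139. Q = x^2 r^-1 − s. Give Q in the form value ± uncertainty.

2.094 ± 0.252

Let p = x^2·r^-1 = 2.529. δp/p = √((2·δx/x)² + (-1·δr/r)²) = √(0.00182 + 0.00811) = 0.0997, so δp = 0.252.
Q = p − s: δQ = √(δp² + δs²) = √(0.0635 + 0.000193) = 0.252
Q = 2.094.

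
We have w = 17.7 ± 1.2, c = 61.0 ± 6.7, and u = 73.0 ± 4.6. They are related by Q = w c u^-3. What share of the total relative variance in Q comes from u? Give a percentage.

68.2%

(δQ/Q)² = (1·δw/w)² + (1·δc/c)² + (-3·δu/u)²
  w term: (1×0.0678)² = 0.00460
  c term: (1×0.110)² = 0.0121
  u term: (-3×0.0630)² = 0.0357
Total = 0.0524. Share from u = 0.0357/0.0524 = 0.682.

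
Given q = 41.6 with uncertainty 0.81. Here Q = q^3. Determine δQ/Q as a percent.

5.84%

Q ∝ q^3, so δQ/Q = |3| · δq/q = 3 × 0.0195 = 0.0584.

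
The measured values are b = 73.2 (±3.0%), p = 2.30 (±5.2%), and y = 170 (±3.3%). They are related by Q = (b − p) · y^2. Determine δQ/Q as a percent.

7.29%

Let u = b − p = 70.9. δu = √(δb² + δp²) = √(4.82 + 0.0143) = 2.20, so δu/u = 0.0310.
Q is then a monomial in u, y:
δQ/Q = √((δu/u)² + (2·δy/y)²) = √(0.000962 + 0.00436) = 0.0729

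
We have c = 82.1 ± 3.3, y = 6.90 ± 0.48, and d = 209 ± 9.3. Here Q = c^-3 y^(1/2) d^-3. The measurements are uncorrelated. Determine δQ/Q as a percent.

18.3%

Q is a product of powers, so relative uncertainties combine in quadrature:
  (-3·δc/c)² = (-3×0.0402)² = 0.0145;  (½·δy/y)² = (0.5×0.0696)² = 0.00121;  (-3·δd/d)² = (-3×0.0445)² = 0.0178
δQ/Q = √(0.0336) = 0.183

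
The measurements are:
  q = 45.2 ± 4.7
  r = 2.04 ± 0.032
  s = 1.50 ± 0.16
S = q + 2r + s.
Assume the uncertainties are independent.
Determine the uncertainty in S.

4.70

Absolute uncertainties add in quadrature for a linear combination:
  (δq)² = 22.1;  (2·δr)² = 0.00410;  (δs)² = 0.0256
δS = √(22.1) = 4.70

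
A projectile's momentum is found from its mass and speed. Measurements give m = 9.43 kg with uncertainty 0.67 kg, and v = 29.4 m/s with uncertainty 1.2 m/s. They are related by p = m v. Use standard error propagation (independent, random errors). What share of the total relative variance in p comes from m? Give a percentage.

75.2%

(δp/p)² = (1·δm/m)² + (1·δv/v)²
  m term: (1×0.0710)² = 0.00505
  v term: (1×0.0408)² = 0.00167
Total = 0.00671. Share from m = 0.00505/0.00671 = 0.752.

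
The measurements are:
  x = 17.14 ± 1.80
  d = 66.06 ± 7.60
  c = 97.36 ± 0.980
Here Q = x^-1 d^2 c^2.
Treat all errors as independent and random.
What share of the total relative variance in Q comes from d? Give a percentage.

(δQ/Q)² = (-1·δx/x)² + (2·δd/d)² + (2·δc/c)²
  x term: (-1×0.105)² = 0.0110
  d term: (2×0.115)² = 0.0529
  c term: (2×0.0101)² = 0.000405
Total = 0.0644. Share from d = 0.0529/0.0644 = 0.822.

82.2%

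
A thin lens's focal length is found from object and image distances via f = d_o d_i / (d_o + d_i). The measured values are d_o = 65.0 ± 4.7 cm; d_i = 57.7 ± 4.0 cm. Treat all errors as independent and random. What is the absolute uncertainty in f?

∂f/∂d_o = (d_i/(d_o+d_i))² = 0.221;  ∂f/∂d_i = (d_o/(d_o+d_i))² = 0.281
δf = √((∂f/∂d_o · δd_o)² + (∂f/∂d_i · δd_i)²) = √(1.08 + 1.26) = 1.53 cm

1.53 cm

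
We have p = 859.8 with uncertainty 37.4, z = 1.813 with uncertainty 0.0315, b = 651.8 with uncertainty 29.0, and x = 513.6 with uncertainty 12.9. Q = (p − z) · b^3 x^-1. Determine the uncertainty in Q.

6.6e+07

Let u = p − z = 858.0. δu = √(δp² + δz²) = √(1400 + 0.000992) = 37.4, so δu/u = 0.0436.
Q is then a monomial in u, b, x:
δQ/Q = √((δu/u)² + (3·δb/b)² + (-1·δx/x)²) = √(0.00190 + 0.0178 + 0.000631) = 0.143
Q = 4.626e+08, so δQ = 0.143 × 4.626e+08 = 6.6e+07.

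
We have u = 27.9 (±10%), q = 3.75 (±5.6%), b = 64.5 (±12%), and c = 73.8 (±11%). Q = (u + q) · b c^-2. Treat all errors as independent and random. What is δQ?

Let w = u + q = 31.6. δw = √(δu² + δq²) = √(7.78 + 0.0441) = 2.80, so δw/w = 0.0884.
Q is then a monomial in w, b, c:
δQ/Q = √((δw/w)² + (1·δb/b)² + (-2·δc/c)²) = √(0.00781 + 0.0144 + 0.0484) = 0.266
Q = 0.375, so δQ = 0.266 × 0.375 = 0.0996.

0.0996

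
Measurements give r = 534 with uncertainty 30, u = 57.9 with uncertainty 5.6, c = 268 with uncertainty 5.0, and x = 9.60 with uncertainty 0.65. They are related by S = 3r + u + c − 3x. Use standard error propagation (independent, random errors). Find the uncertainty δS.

90.3

For a sum/difference, combine absolute errors in quadrature:
  (3·δr)² = 8100;  (δu)² = 31.4;  (δc)² = 25.0;  (3·δx)² = 3.80
δS = √(8160) = 90.3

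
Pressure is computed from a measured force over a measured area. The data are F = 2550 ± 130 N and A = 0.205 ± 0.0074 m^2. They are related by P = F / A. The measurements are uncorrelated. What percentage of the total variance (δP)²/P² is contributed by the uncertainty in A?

(δP/P)² = (1·δF/F)² + (-1·δA/A)²
  F term: (1×0.0510)² = 0.00260
  A term: (-1×0.0361)² = 0.00130
Total = 0.00390. Share from A = 0.00130/0.00390 = 0.334.

33.4%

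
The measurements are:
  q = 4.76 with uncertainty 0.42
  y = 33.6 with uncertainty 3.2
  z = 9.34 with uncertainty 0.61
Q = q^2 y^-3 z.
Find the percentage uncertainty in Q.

34.2%

Q is a product of powers, so relative uncertainties combine in quadrature:
  (2·δq/q)² = (2×0.0882)² = 0.0311;  (-3·δy/y)² = (-3×0.0952)² = 0.0816;  (1·δz/z)² = (1×0.0653)² = 0.00427
δQ/Q = √(0.117) = 0.342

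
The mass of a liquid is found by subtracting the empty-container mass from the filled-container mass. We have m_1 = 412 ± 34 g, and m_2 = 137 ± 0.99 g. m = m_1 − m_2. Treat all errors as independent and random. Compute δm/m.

Absolute uncertainties add in quadrature for a linear combination:
  (δm_1)² = 1160;  (δm_2)² = 0.980
δm = √(1160) = 34.0 g
m = 275 g, so δm/m = 34.0/275 = 0.124.

0.124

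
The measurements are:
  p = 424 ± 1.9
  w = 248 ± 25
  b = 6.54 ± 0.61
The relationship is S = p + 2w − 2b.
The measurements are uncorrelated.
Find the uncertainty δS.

50.1

Each term contributes (cᵢ δxᵢ)² to (δS)²:
  (δp)² = 3.61;  (2·δw)² = 2500;  (2·δb)² = 1.49
δS = √(2510) = 50.1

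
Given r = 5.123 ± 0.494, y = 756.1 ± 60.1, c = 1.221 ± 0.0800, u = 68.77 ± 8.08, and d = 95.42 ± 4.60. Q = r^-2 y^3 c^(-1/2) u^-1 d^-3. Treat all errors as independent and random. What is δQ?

Each factor contributes (exponent × relative error)² to (δQ/Q)²:
  (-2·δr/r)² = (-2×0.0964)² = 0.0372;  (3·δy/y)² = (3×0.0795)² = 0.0569;  (−½·δc/c)² = (-0.5×0.0655)² = 0.00107;  (-1·δu/u)² = (-1×0.117)² = 0.0138;  (-3·δd/d)² = (-3×0.0482)² = 0.0209
δQ/Q = √(0.130) = 0.360
Q = 0.2495, so δQ = 0.360 × 0.2495 = 0.0899.

0.0899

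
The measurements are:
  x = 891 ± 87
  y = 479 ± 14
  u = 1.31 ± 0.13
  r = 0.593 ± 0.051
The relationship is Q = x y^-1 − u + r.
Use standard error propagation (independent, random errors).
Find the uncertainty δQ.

0.235

Let p = x·y^-1 = 1.86. δp/p = √((1·δx/x)² + (-1·δy/y)²) = √(0.00953 + 0.000854) = 0.102, so δp = 0.190.
Q = p − u + r: δQ = √(δp² + δu² + δr²) = √(0.0359 + 0.0169 + 0.00260) = 0.235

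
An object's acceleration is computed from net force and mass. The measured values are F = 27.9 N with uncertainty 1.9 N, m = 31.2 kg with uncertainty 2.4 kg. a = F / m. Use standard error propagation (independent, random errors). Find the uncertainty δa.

0.0919 m/s^2

Relative error in a monomial: (δa/a)² = Σ (nᵢ · δxᵢ/xᵢ)².
  (1·δF/F)² = (1×0.0681)² = 0.00464;  (-1·δm/m)² = (-1×0.0769)² = 0.00592
δa/a = √(0.0106) = 0.103
a = 0.894 m/s^2, so δa = 0.103 × 0.894 = 0.0919 m/s^2.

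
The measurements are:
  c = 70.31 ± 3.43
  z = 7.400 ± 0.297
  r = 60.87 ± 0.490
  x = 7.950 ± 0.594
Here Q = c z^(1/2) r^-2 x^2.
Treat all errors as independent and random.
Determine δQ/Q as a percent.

Relative error in a monomial: (δQ/Q)² = Σ (nᵢ · δxᵢ/xᵢ)².
  (1·δc/c)² = (1×0.0488)² = 0.00238;  (½·δz/z)² = (0.5×0.0401)² = 0.000403;  (-2·δr/r)² = (-2×0.00805)² = 0.000259;  (2·δx/x)² = (2×0.0747)² = 0.0223
δQ/Q = √(0.0254) = 0.159

15.9%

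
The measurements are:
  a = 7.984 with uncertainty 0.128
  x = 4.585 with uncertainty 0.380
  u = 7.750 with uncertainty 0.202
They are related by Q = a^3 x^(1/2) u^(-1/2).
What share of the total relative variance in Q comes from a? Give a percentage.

55.1%

(δQ/Q)² = (3·δa/a)² + (½·δx/x)² + (−½·δu/u)²
  a term: (3×0.0160)² = 0.00231
  x term: (0.5×0.0829)² = 0.00172
  u term: (-0.5×0.0261)² = 0.000170
Total = 0.00420. Share from a = 0.00231/0.00420 = 0.551.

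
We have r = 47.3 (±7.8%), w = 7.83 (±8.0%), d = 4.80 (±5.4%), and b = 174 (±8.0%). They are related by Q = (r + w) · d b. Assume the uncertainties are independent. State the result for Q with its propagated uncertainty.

Let u = r + w = 55.1. δu = √(δr² + δw²) = √(13.6 + 0.392) = 3.74, so δu/u = 0.0679.
Q is then a monomial in u, d, b:
δQ/Q = √((δu/u)² + (1·δd/d)² + (1·δb/b)²) = √(0.00461 + 0.00292 + 0.00640) = 0.118
Q = 46000, so δQ = 0.118 × 46000 = 5430.

46000 ± 5430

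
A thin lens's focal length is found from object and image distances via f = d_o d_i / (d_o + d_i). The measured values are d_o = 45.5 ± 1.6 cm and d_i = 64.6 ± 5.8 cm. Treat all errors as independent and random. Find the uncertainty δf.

∂f/∂d_o = (d_i/(d_o+d_i))² = 0.344;  ∂f/∂d_i = (d_o/(d_o+d_i))² = 0.171
δf = √((∂f/∂d_o · δd_o)² + (∂f/∂d_i · δd_i)²) = √(0.303 + 0.981) = 1.13 cm

1.13 cm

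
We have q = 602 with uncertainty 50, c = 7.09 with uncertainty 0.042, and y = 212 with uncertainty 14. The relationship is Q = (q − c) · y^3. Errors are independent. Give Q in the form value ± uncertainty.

(5.67 ± 1.22) × 10^9

Let u = q − c = 595. δu = √(δq² + δc²) = √(2500 + 0.00176) = 50.0, so δu/u = 0.0840.
Q is then a monomial in u, y:
δQ/Q = √((δu/u)² + (3·δy/y)²) = √(0.00706 + 0.0392) = 0.215
Q = 5.67e+09, so δQ = 0.215 × 5.67e+09 = 1.22e+09.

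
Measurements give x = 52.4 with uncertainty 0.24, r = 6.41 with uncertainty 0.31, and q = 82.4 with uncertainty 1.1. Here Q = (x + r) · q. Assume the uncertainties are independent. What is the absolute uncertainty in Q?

72.3

Let u = x + r = 58.8. δu = √(δx² + δr²) = √(0.0576 + 0.0961) = 0.392, so δu/u = 0.00667.
Q is then a monomial in u, q:
δQ/Q = √((δu/u)² + (1·δq/q)²) = √(4.44e-05 + 0.000178) = 0.0149
Q = 4850, so δQ = 0.0149 × 4850 = 72.3.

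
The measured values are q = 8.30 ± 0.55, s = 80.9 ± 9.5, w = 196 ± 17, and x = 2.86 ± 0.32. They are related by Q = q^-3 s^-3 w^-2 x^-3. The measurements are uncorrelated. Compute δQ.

2.03e-15

Each factor contributes (exponent × relative error)² to (δQ/Q)²:
  (-3·δq/q)² = (-3×0.0663)² = 0.0395;  (-3·δs/s)² = (-3×0.117)² = 0.124;  (-2·δw/w)² = (-2×0.0867)² = 0.0301;  (-3·δx/x)² = (-3×0.112)² = 0.113
δQ/Q = √(0.306) = 0.554
Q = 3.68e-15, so δQ = 0.554 × 3.68e-15 = 2.03e-15.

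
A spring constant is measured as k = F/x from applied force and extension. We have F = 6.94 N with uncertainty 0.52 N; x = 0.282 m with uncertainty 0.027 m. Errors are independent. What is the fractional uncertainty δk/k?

0.122

For a monomial k ∝ F, x^-1, fractional errors add in quadrature:
  (1·δF/F)² = (1×0.0749)² = 0.00561;  (-1·δx/x)² = (-1×0.0957)² = 0.00917
δk/k = √(0.0148) = 0.122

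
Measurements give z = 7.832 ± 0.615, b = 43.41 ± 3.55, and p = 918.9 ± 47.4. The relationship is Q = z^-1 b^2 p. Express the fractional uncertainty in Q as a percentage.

18.9%

For a monomial Q ∝ z^-1, b^2, p, fractional errors add in quadrature:
  (-1·δz/z)² = (-1×0.0785)² = 0.00617;  (2·δb/b)² = (2×0.0818)² = 0.0268;  (1·δp/p)² = (1×0.0516)² = 0.00266
δQ/Q = √(0.0356) = 0.189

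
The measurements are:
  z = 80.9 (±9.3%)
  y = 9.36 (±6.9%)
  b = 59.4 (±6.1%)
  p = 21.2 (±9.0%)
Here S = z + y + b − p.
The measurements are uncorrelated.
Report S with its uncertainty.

Sums and differences: (δS)² = Σ (cᵢ δxᵢ)².
  (δz)² = 56.6;  (δy)² = 0.417;  (δb)² = 13.1;  (δp)² = 3.64
δS = √(73.8) = 8.59
S = 128.

128 ± 8.59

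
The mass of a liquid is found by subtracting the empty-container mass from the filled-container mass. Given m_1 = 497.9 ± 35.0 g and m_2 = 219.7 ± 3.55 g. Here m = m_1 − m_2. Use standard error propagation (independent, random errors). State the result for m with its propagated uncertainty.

278.2 ± 35.2 g

Absolute uncertainties add in quadrature for a linear combination:
  (δm_1)² = 1220;  (δm_2)² = 12.6
δm = √(1240) = 35.2 g
m = 278.2 g.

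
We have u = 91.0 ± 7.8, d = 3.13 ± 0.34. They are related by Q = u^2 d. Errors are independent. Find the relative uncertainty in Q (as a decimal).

Each factor contributes (exponent × relative error)² to (δQ/Q)²:
  (2·δu/u)² = (2×0.0857)² = 0.0294;  (1·δd/d)² = (1×0.109)² = 0.0118
δQ/Q = √(0.0412) = 0.203

0.203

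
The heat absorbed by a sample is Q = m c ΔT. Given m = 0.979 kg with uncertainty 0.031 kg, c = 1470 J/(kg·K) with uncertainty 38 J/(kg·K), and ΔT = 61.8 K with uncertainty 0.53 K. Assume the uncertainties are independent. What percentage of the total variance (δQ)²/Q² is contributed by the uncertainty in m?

(δQ/Q)² = (1·δm/m)² + (1·δc/c)² + (1·δΔT/ΔT)²
  m term: (1×0.0317)² = 0.00100
  c term: (1×0.0259)² = 0.000668
  ΔT term: (1×0.00858)² = 7.35e-05
Total = 0.00174. Share from m = 0.00100/0.00174 = 0.575.

57.5%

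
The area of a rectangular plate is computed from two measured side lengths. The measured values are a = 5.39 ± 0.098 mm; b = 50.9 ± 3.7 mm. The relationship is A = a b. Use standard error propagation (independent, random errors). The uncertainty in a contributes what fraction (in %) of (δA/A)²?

5.89%

(δA/A)² = (1·δa/a)² + (1·δb/b)²
  a term: (1×0.0182)² = 0.000331
  b term: (1×0.0727)² = 0.00528
Total = 0.00561. Share from a = 0.000331/0.00561 = 0.0589.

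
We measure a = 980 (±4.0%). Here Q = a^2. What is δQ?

76800

Q ∝ a^2, so δQ/Q = |2| · δa/a = 2 × 0.0400 = 0.0800.
Q = 9.6e+05, so δQ = 0.0800 × 9.6e+05 = 76800.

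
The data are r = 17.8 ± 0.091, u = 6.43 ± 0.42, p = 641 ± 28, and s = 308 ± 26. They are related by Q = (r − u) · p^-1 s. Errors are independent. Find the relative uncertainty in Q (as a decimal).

0.102

Let w = r − u = 11.4. δw = √(δr² + δu²) = √(0.00828 + 0.176) = 0.430, so δw/w = 0.0378.
Q is then a monomial in w, p, s:
δQ/Q = √((δw/w)² + (-1·δp/p)² + (1·δs/s)²) = √(0.00143 + 0.00191 + 0.00713) = 0.102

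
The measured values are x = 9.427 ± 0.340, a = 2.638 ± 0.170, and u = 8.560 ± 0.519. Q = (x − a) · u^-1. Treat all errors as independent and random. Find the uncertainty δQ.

0.0655

Let w = x − a = 6.789. δw = √(δx² + δa²) = √(0.116 + 0.0289) = 0.380, so δw/w = 0.0560.
Q is then a monomial in w, u:
δQ/Q = √((δw/w)² + (-1·δu/u)²) = √(0.00314 + 0.00368) = 0.0825
Q = 0.7931, so δQ = 0.0825 × 0.7931 = 0.0655.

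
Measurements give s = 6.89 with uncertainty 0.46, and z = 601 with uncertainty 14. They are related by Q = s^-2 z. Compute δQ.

1.72

Products/powers → add relative errors in quadrature, weighted by exponent:
  (-2·δs/s)² = (-2×0.0668)² = 0.0178;  (1·δz/z)² = (1×0.0233)² = 0.000543
δQ/Q = √(0.0184) = 0.136
Q = 12.7, so δQ = 0.136 × 12.7 = 1.72.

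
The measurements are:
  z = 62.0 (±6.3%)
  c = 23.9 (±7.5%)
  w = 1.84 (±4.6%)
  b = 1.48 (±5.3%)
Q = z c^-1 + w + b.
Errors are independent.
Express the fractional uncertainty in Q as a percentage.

4.72%

Let p = z·c^-1 = 2.59. δp/p = √((1·δz/z)² + (-1·δc/c)²) = √(0.00397 + 0.00562) = 0.0979, so δp = 0.254.
Q = p + w + b: δQ = √(δp² + δw² + δb²) = √(0.0646 + 0.00716 + 0.00615) = 0.279
Q = 5.91, so δQ/Q = 0.279/5.91 = 0.0472.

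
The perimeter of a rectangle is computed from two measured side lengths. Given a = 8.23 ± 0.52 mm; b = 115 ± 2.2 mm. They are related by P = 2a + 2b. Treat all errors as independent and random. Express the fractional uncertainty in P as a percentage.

For a sum/difference, combine absolute errors in quadrature:
  (2·δa)² = 1.08;  (2·δb)² = 19.4
δP = √(20.4) = 4.52 mm
P = 246 mm, so δP/P = 4.52/246 = 0.0183.

1.83%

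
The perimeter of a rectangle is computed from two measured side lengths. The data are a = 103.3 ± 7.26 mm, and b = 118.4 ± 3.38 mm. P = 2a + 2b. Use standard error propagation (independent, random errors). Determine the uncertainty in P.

16.0 mm

Sums and differences: (δP)² = Σ (cᵢ δxᵢ)².
  (2·δa)² = 211;  (2·δb)² = 45.7
δP = √(257) = 16.0 mm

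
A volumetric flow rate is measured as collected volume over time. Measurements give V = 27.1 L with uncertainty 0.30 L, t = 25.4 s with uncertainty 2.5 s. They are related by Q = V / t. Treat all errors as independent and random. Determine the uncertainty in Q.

Products/powers → add relative errors in quadrature, weighted by exponent:
  (1·δV/V)² = (1×0.0111)² = 0.000123;  (-1·δt/t)² = (-1×0.0984)² = 0.00969
δQ/Q = √(0.00981) = 0.0990
Q = 1.07 L/s, so δQ = 0.0990 × 1.07 = 0.106 L/s.

0.106 L/s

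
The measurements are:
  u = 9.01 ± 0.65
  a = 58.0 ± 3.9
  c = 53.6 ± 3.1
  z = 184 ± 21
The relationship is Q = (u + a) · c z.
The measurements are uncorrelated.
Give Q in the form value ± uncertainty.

(6.61 ± 0.931) × 10^5

Let w = u + a = 67.0. δw = √(δu² + δa²) = √(0.423 + 15.2) = 3.95, so δw/w = 0.0590.
Q is then a monomial in w, c, z:
δQ/Q = √((δw/w)² + (1·δc/c)² + (1·δz/z)²) = √(0.00348 + 0.00334 + 0.0130) = 0.141
Q = 6.61e+05, so δQ = 0.141 × 6.61e+05 = 93100.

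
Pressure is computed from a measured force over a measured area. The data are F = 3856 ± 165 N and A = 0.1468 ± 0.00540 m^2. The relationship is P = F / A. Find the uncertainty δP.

P is a product of powers, so relative uncertainties combine in quadrature:
  (1·δF/F)² = (1×0.0428)² = 0.00183;  (-1·δA/A)² = (-1×0.0368)² = 0.00135
δP/P = √(0.00318) = 0.0564
P = 26270 Pa, so δP = 0.0564 × 26270 = 1480 Pa.

1480 Pa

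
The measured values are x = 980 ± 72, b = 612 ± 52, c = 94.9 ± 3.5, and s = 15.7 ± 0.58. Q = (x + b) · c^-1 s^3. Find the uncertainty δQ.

8400

Let u = x + b = 1590. δu = √(δx² + δb²) = √(5180 + 2700) = 88.8, so δu/u = 0.0558.
Q is then a monomial in u, c, s:
δQ/Q = √((δu/u)² + (-1·δc/c)² + (3·δs/s)²) = √(0.00311 + 0.00136 + 0.0123) = 0.129
Q = 64900, so δQ = 0.129 × 64900 = 8400.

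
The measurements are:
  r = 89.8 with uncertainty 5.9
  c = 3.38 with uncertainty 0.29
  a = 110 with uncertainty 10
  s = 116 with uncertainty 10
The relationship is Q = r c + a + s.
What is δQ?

Let p = r·c = 304. δp/p = √((1·δr/r)² + (1·δc/c)²) = √(0.00432 + 0.00736) = 0.108, so δp = 32.8.
Q = p + a + s: δQ = √(δp² + δa² + δs²) = √(1080 + 100 + 100) = 35.7

35.7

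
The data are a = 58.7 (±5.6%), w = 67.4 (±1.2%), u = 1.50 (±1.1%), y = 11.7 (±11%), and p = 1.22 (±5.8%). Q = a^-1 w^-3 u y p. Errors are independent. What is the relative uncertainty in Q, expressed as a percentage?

Q is a product of powers, so relative uncertainties combine in quadrature:
  (-1·δa/a)² = (-1×0.0560)² = 0.00314;  (-3·δw/w)² = (-3×0.0120)² = 0.00130;  (1·δu/u)² = (1×0.0110)² = 0.000121;  (1·δy/y)² = (1×0.110)² = 0.0121;  (1·δp/p)² = (1×0.0580)² = 0.00336
δQ/Q = √(0.0200) = 0.141

14.1%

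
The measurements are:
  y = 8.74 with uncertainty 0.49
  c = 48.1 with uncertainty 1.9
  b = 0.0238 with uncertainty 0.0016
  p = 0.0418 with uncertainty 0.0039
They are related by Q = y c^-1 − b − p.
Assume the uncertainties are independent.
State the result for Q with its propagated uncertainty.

0.116 ± 0.0132

Let w = y·c^-1 = 0.182. δw/w = √((1·δy/y)² + (-1·δc/c)²) = √(0.00314 + 0.00156) = 0.0686, so δw = 0.0125.
Q = w − b − p: δQ = √(δw² + δb² + δp²) = √(0.000155 + 2.56e-06 + 1.52e-05) = 0.0132
Q = 0.116.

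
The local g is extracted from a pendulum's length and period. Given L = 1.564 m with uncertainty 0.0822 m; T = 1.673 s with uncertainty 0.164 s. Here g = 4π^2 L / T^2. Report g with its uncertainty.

22.06 ± 4.48 m/s^2

Since g is a product/quotient, work with relative uncertainties:
  (1·δL/L)² = (1×0.0526)² = 0.00276;  (-2·δT/T)² = (-2×0.0980)² = 0.0384
δg/g = √(0.0412) = 0.203
g = 22.06 m/s^2, so δg = 0.203 × 22.06 = 4.48 m/s^2.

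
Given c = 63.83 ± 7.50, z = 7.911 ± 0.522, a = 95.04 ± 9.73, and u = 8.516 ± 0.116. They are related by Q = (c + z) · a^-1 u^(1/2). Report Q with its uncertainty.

2.203 ± 0.323

Let w = c + z = 71.74. δw = √(δc² + δz²) = √(56.2 + 0.272) = 7.52, so δw/w = 0.105.
Q is then a monomial in w, a, u:
δQ/Q = √((δw/w)² + (-1·δa/a)² + (½·δu/u)²) = √(0.0110 + 0.0105 + 4.64e-05) = 0.147
Q = 2.203, so δQ = 0.147 × 2.203 = 0.323.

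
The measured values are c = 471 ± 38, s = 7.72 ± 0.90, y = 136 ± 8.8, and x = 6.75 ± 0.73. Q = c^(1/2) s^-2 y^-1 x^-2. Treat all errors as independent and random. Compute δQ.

Since Q is a product/quotient, work with relative uncertainties:
  (½·δc/c)² = (0.5×0.0807)² = 0.00163;  (-2·δs/s)² = (-2×0.117)² = 0.0544;  (-1·δy/y)² = (-1×0.0647)² = 0.00419;  (-2·δx/x)² = (-2×0.108)² = 0.0468
δQ/Q = √(0.107) = 0.327
Q = 5.88e-05, so δQ = 0.327 × 5.88e-05 = 1.92e-05.

1.92e-05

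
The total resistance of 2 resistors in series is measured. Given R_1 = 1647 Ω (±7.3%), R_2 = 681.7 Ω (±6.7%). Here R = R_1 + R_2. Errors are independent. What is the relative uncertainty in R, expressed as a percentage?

R is a linear combination, so absolute uncertainties add in quadrature:
  (δR_1)² = 14500;  (δR_2)² = 2090
δR = √(16500) = 129 Ω
R = 2329 Ω, so δR/R = 129/2329 = 0.0552.

5.52%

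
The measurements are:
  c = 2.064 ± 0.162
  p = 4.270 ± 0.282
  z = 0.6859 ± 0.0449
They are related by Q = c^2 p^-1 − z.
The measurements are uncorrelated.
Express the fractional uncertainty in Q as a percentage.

56.4%

Let w = c^2·p^-1 = 0.9977. δw/w = √((2·δc/c)² + (-1·δp/p)²) = √(0.0246 + 0.00436) = 0.170, so δw = 0.170.
Q = w − z: δQ = √(δw² + δz²) = √(0.0289 + 0.00202) = 0.176
Q = 0.3118, so δQ/Q = 0.176/0.3118 = 0.564.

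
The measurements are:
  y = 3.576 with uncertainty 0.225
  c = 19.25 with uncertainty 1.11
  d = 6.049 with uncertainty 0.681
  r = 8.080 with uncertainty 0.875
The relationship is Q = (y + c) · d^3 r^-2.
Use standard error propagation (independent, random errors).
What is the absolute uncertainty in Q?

31.3

Let u = y + c = 22.83. δu = √(δy² + δc²) = √(0.0506 + 1.23) = 1.13, so δu/u = 0.0496.
Q is then a monomial in u, d, r:
δQ/Q = √((δu/u)² + (3·δd/d)² + (-2·δr/r)²) = √(0.00246 + 0.114 + 0.0469) = 0.404
Q = 77.39, so δQ = 0.404 × 77.39 = 31.3.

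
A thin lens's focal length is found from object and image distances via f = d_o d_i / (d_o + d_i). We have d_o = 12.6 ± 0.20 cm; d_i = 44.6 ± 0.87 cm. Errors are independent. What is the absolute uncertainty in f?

∂f/∂d_o = (d_i/(d_o+d_i))² = 0.608;  ∂f/∂d_i = (d_o/(d_o+d_i))² = 0.0485
δf = √((∂f/∂d_o · δd_o)² + (∂f/∂d_i · δd_i)²) = √(0.0148 + 0.00178) = 0.129 cm

0.129 cm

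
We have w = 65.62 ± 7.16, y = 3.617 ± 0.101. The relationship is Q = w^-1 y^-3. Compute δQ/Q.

For a monomial Q ∝ w^-1, y^-3, fractional errors add in quadrature:
  (-1·δw/w)² = (-1×0.109)² = 0.0119;  (-3·δy/y)² = (-3×0.0279)² = 0.00702
δQ/Q = √(0.0189) = 0.138

0.138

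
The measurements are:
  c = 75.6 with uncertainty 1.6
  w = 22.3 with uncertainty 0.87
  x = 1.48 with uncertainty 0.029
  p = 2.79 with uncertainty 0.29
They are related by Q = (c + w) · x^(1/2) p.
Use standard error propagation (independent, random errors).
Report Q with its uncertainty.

332 ± 35.2

Let u = c + w = 97.9. δu = √(δc² + δw²) = √(2.56 + 0.757) = 1.82, so δu/u = 0.0186.
Q is then a monomial in u, x, p:
δQ/Q = √((δu/u)² + (½·δx/x)² + (1·δp/p)²) = √(0.000346 + 9.6e-05 + 0.0108) = 0.106
Q = 332, so δQ = 0.106 × 332 = 35.2.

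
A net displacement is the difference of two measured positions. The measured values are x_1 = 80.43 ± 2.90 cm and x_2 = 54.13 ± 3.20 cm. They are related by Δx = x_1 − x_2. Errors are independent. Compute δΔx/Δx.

Each term contributes (cᵢ δxᵢ)² to (δΔx)²:
  (δx_1)² = 8.41;  (δx_2)² = 10.2
δΔx = √(18.7) = 4.32 cm
Δx = 26.30 cm, so δΔx/Δx = 4.32/26.30 = 0.164.

0.164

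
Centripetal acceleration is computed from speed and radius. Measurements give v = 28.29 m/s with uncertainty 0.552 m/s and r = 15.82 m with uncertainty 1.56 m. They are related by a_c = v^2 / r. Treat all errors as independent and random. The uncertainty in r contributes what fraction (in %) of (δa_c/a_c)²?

86.5%

(δa_c/a_c)² = (2·δv/v)² + (-1·δr/r)²
  v term: (2×0.0195)² = 0.00152
  r term: (-1×0.0986)² = 0.00972
Total = 0.0112. Share from r = 0.00972/0.0112 = 0.865.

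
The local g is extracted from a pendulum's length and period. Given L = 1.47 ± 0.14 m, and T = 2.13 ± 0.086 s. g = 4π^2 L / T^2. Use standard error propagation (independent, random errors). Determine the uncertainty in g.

1.60 m/s^2

g is a product of powers, so relative uncertainties combine in quadrature:
  (1·δL/L)² = (1×0.0952)² = 0.00907;  (-2·δT/T)² = (-2×0.0404)² = 0.00652
δg/g = √(0.0156) = 0.125
g = 12.8 m/s^2, so δg = 0.125 × 12.8 = 1.60 m/s^2.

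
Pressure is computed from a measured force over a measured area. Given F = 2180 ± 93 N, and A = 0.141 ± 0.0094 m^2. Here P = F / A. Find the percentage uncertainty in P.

7.91%

For a monomial P ∝ F, A^-1, fractional errors add in quadrature:
  (1·δF/F)² = (1×0.0427)² = 0.00182;  (-1·δA/A)² = (-1×0.0667)² = 0.00444
δP/P = √(0.00626) = 0.0791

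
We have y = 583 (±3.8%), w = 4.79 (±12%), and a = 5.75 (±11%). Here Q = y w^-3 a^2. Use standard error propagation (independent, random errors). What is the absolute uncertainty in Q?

Products/powers → add relative errors in quadrature, weighted by exponent:
  (1·δy/y)² = (1×0.0380)² = 0.00144;  (-3·δw/w)² = (-3×0.120)² = 0.130;  (2·δa/a)² = (2×0.110)² = 0.0484
δQ/Q = √(0.179) = 0.424
Q = 175, so δQ = 0.424 × 175 = 74.3.

74.3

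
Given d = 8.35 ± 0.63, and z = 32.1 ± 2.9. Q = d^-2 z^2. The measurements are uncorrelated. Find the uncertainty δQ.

3.48

Relative error in a monomial: (δQ/Q)² = Σ (nᵢ · δxᵢ/xᵢ)².
  (-2·δd/d)² = (-2×0.0754)² = 0.0228;  (2·δz/z)² = (2×0.0903)² = 0.0326
δQ/Q = √(0.0554) = 0.235
Q = 14.8, so δQ = 0.235 × 14.8 = 3.48.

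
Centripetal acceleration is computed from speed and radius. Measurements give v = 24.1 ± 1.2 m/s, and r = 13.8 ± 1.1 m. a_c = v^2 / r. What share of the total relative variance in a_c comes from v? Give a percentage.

(δa_c/a_c)² = (2·δv/v)² + (-1·δr/r)²
  v term: (2×0.0498)² = 0.00992
  r term: (-1×0.0797)² = 0.00635
Total = 0.0163. Share from v = 0.00992/0.0163 = 0.610.

61.0%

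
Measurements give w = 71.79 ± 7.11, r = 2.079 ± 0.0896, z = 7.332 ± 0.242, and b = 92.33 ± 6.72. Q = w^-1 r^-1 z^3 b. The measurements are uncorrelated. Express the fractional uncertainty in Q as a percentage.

16.4%

Q is a product of powers, so relative uncertainties combine in quadrature:
  (-1·δw/w)² = (-1×0.0990)² = 0.00981;  (-1·δr/r)² = (-1×0.0431)² = 0.00186;  (3·δz/z)² = (3×0.0330)² = 0.00980;  (1·δb/b)² = (1×0.0728)² = 0.00530
δQ/Q = √(0.0268) = 0.164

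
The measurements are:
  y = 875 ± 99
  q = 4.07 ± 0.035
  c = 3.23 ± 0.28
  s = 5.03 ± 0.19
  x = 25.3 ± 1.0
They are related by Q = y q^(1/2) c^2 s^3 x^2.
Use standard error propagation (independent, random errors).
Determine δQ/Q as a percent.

Q is a product of powers, so relative uncertainties combine in quadrature:
  (1·δy/y)² = (1×0.113)² = 0.0128;  (½·δq/q)² = (0.5×0.00860)² = 1.85e-05;  (2·δc/c)² = (2×0.0867)² = 0.0301;  (3·δs/s)² = (3×0.0378)² = 0.0128;  (2·δx/x)² = (2×0.0395)² = 0.00625
δQ/Q = √(0.0620) = 0.249

24.9%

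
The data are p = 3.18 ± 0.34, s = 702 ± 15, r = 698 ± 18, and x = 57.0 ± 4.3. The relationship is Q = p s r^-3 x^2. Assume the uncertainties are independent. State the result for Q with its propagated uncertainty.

For a monomial Q ∝ p, s, r^-3, x^2, fractional errors add in quadrature:
  (1·δp/p)² = (1×0.107)² = 0.0114;  (1·δs/s)² = (1×0.0214)² = 0.000457;  (-3·δr/r)² = (-3×0.0258)² = 0.00599;  (2·δx/x)² = (2×0.0754)² = 0.0228
δQ/Q = √(0.0406) = 0.202
Q = 0.0213, so δQ = 0.202 × 0.0213 = 0.00430.

0.0213 ± 0.00430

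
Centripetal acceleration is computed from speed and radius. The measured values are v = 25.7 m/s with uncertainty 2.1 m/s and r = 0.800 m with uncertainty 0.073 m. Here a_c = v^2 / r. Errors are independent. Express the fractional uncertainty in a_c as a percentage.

18.7%

For a monomial a_c ∝ v^2, r^-1, fractional errors add in quadrature:
  (2·δv/v)² = (2×0.0817)² = 0.0267;  (-1·δr/r)² = (-1×0.0912)² = 0.00833
δa_c/a_c = √(0.0350) = 0.187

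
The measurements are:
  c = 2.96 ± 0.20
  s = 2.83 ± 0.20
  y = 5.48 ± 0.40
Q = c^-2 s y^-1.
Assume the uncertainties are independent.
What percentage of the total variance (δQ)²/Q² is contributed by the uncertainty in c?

(δQ/Q)² = (-2·δc/c)² + (1·δs/s)² + (-1·δy/y)²
  c term: (-2×0.0676)² = 0.0183
  s term: (1×0.0707)² = 0.00499
  y term: (-1×0.0730)² = 0.00533
Total = 0.0286. Share from c = 0.0183/0.0286 = 0.639.

63.9%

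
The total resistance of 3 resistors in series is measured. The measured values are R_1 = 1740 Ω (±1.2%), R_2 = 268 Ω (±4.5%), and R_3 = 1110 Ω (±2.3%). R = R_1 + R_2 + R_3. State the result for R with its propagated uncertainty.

Sums and differences: (δR)² = Σ (cᵢ δxᵢ)².
  (δR_1)² = 436;  (δR_2)² = 145;  (δR_3)² = 652
δR = √(1230) = 35.1 Ω
R = 3120 Ω.

3120 ± 35.1 Ω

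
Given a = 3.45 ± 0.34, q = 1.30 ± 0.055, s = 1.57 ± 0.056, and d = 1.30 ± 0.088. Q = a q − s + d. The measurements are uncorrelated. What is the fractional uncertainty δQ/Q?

Let p = a·q = 4.49. δp/p = √((1·δa/a)² + (1·δq/q)²) = √(0.00971 + 0.00179) = 0.107, so δp = 0.481.
Q = p − s + d: δQ = √(δp² + δs² + δd²) = √(0.231 + 0.00314 + 0.00774) = 0.492
Q = 4.21, so δQ/Q = 0.492/4.21 = 0.117.

0.117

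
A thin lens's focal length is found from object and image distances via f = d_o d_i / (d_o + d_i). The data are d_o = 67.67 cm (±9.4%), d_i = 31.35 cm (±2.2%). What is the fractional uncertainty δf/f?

0.0333

∂f/∂d_o = (d_i/(d_o+d_i))² = 0.100;  ∂f/∂d_i = (d_o/(d_o+d_i))² = 0.467
δf = √((∂f/∂d_o · δd_o)² + (∂f/∂d_i · δd_i)²) = √(0.407 + 0.104) = 0.714 cm
f = 21.42 cm, so δf/f = 0.714/21.42 = 0.0333.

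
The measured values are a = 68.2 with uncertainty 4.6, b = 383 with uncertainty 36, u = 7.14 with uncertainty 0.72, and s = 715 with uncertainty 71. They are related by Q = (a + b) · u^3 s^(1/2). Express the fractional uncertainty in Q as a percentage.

31.7%

Let w = a + b = 451. δw = √(δa² + δb²) = √(21.2 + 1300) = 36.3, so δw/w = 0.0804.
Q is then a monomial in w, u, s:
δQ/Q = √((δw/w)² + (3·δu/u)² + (½·δs/s)²) = √(0.00647 + 0.0915 + 0.00247) = 0.317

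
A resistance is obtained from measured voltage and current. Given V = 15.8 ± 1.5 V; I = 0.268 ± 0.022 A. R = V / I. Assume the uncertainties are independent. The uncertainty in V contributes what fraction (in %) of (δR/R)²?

(δR/R)² = (1·δV/V)² + (-1·δI/I)²
  V term: (1×0.0949)² = 0.00901
  I term: (-1×0.0821)² = 0.00674
Total = 0.0158. Share from V = 0.00901/0.0158 = 0.572.

57.2%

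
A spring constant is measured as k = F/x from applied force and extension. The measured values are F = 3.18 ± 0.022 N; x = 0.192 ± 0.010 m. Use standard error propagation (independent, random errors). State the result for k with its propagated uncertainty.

Relative error in a monomial: (δk/k)² = Σ (nᵢ · δxᵢ/xᵢ)².
  (1·δF/F)² = (1×0.00692)² = 4.79e-05;  (-1·δx/x)² = (-1×0.0521)² = 0.00271
δk/k = √(0.00276) = 0.0525
k = 16.6 N/m, so δk = 0.0525 × 16.6 = 0.870 N/m.

16.6 ± 0.870 N/m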